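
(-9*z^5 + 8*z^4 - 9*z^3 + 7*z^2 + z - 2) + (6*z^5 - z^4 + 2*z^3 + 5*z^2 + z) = -3*z^5 + 7*z^4 - 7*z^3 + 12*z^2 + 2*z - 2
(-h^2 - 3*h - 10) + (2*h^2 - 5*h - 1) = h^2 - 8*h - 11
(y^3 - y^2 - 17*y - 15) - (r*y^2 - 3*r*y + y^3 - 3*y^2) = -r*y^2 + 3*r*y + 2*y^2 - 17*y - 15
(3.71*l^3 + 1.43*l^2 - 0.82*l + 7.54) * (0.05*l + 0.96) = 0.1855*l^4 + 3.6331*l^3 + 1.3318*l^2 - 0.4102*l + 7.2384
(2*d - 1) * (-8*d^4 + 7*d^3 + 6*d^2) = -16*d^5 + 22*d^4 + 5*d^3 - 6*d^2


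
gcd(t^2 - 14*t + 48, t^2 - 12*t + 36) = t - 6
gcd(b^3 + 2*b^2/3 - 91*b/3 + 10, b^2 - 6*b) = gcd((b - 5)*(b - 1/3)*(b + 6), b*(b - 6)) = 1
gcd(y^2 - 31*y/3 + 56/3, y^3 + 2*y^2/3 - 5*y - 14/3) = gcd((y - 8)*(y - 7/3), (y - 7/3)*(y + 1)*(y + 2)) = y - 7/3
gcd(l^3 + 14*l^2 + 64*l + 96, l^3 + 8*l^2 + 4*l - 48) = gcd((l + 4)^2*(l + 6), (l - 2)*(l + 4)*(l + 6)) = l^2 + 10*l + 24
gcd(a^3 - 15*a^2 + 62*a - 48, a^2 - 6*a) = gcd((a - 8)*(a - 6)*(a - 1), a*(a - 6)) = a - 6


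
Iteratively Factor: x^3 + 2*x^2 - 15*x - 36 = (x + 3)*(x^2 - x - 12) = (x - 4)*(x + 3)*(x + 3)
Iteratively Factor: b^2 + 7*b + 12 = (b + 3)*(b + 4)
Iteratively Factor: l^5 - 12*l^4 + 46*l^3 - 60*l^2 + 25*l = (l)*(l^4 - 12*l^3 + 46*l^2 - 60*l + 25) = l*(l - 5)*(l^3 - 7*l^2 + 11*l - 5) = l*(l - 5)*(l - 1)*(l^2 - 6*l + 5) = l*(l - 5)*(l - 1)^2*(l - 5)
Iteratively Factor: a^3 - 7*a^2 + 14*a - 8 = (a - 1)*(a^2 - 6*a + 8) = (a - 2)*(a - 1)*(a - 4)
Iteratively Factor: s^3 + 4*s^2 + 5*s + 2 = (s + 1)*(s^2 + 3*s + 2) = (s + 1)^2*(s + 2)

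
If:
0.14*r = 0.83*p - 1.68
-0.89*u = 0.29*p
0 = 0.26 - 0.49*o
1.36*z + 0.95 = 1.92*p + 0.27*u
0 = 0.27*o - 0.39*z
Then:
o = 0.53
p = 0.79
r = -7.31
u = -0.26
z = 0.37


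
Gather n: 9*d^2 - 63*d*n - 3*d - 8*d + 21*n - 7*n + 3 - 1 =9*d^2 - 11*d + n*(14 - 63*d) + 2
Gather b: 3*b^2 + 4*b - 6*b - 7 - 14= 3*b^2 - 2*b - 21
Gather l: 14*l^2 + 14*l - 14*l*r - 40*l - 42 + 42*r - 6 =14*l^2 + l*(-14*r - 26) + 42*r - 48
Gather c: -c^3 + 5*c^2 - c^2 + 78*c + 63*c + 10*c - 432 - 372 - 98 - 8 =-c^3 + 4*c^2 + 151*c - 910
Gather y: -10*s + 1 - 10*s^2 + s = -10*s^2 - 9*s + 1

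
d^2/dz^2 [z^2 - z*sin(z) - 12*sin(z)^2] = z*sin(z) + 48*sin(z)^2 - 2*cos(z) - 22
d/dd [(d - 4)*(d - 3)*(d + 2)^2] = 4*d^3 - 9*d^2 - 24*d + 20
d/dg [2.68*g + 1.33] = 2.68000000000000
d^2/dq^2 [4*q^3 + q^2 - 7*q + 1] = 24*q + 2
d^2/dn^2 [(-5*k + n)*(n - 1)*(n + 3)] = -10*k + 6*n + 4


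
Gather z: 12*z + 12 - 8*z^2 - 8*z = -8*z^2 + 4*z + 12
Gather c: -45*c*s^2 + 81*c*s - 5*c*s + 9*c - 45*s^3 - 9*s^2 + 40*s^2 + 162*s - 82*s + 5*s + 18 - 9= c*(-45*s^2 + 76*s + 9) - 45*s^3 + 31*s^2 + 85*s + 9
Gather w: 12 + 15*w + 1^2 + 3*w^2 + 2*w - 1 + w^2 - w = 4*w^2 + 16*w + 12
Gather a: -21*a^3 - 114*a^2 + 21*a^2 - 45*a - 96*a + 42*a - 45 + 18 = -21*a^3 - 93*a^2 - 99*a - 27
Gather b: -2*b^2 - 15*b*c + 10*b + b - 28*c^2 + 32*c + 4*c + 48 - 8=-2*b^2 + b*(11 - 15*c) - 28*c^2 + 36*c + 40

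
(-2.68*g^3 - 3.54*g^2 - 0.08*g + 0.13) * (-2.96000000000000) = 7.9328*g^3 + 10.4784*g^2 + 0.2368*g - 0.3848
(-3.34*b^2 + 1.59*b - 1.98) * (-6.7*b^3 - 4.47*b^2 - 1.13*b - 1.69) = 22.378*b^5 + 4.2768*b^4 + 9.9329*b^3 + 12.6985*b^2 - 0.4497*b + 3.3462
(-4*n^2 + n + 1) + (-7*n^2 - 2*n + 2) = -11*n^2 - n + 3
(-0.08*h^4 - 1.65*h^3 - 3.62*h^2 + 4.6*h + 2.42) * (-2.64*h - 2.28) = 0.2112*h^5 + 4.5384*h^4 + 13.3188*h^3 - 3.8904*h^2 - 16.8768*h - 5.5176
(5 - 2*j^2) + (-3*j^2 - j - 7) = -5*j^2 - j - 2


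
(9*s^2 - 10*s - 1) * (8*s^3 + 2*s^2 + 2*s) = 72*s^5 - 62*s^4 - 10*s^3 - 22*s^2 - 2*s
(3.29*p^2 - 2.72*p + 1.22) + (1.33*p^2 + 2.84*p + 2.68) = 4.62*p^2 + 0.12*p + 3.9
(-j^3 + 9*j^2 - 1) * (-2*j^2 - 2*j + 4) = 2*j^5 - 16*j^4 - 22*j^3 + 38*j^2 + 2*j - 4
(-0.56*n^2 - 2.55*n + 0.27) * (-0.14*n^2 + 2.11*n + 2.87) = 0.0784*n^4 - 0.8246*n^3 - 7.0255*n^2 - 6.7488*n + 0.7749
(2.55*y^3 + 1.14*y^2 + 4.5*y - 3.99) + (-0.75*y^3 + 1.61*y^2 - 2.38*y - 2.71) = 1.8*y^3 + 2.75*y^2 + 2.12*y - 6.7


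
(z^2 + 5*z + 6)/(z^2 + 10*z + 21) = (z + 2)/(z + 7)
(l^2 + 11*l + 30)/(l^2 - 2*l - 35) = (l + 6)/(l - 7)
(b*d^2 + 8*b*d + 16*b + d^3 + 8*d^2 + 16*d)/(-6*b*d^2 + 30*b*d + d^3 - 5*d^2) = (-b*d^2 - 8*b*d - 16*b - d^3 - 8*d^2 - 16*d)/(d*(6*b*d - 30*b - d^2 + 5*d))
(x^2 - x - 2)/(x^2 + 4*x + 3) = (x - 2)/(x + 3)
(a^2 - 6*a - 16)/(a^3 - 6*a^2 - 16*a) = 1/a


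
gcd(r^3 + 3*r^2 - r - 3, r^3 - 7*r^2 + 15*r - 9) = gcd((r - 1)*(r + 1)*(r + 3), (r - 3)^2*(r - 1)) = r - 1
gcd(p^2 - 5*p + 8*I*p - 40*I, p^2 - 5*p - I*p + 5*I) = p - 5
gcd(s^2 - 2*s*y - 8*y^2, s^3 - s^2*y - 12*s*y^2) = -s + 4*y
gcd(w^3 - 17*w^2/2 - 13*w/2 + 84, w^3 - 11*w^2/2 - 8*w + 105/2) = w^2 - w/2 - 21/2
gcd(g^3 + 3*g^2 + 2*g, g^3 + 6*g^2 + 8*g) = g^2 + 2*g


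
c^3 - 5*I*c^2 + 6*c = c*(c - 6*I)*(c + I)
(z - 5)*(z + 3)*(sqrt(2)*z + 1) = sqrt(2)*z^3 - 2*sqrt(2)*z^2 + z^2 - 15*sqrt(2)*z - 2*z - 15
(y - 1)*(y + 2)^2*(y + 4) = y^4 + 7*y^3 + 12*y^2 - 4*y - 16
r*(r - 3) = r^2 - 3*r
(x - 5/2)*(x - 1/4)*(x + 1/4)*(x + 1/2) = x^4 - 2*x^3 - 21*x^2/16 + x/8 + 5/64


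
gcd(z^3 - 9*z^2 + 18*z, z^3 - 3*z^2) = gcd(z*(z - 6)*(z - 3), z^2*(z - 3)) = z^2 - 3*z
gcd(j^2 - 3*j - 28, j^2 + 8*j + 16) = j + 4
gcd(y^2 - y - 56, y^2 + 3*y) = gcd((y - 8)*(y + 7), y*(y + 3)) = 1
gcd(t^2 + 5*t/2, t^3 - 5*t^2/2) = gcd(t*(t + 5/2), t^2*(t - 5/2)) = t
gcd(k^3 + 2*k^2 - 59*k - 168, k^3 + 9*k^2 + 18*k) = k + 3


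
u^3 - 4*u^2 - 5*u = u*(u - 5)*(u + 1)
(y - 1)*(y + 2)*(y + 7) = y^3 + 8*y^2 + 5*y - 14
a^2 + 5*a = a*(a + 5)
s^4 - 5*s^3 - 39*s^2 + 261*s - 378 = (s - 6)*(s - 3)^2*(s + 7)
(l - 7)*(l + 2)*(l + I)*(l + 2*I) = l^4 - 5*l^3 + 3*I*l^3 - 16*l^2 - 15*I*l^2 + 10*l - 42*I*l + 28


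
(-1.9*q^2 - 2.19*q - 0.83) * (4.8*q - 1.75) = -9.12*q^3 - 7.187*q^2 - 0.1515*q + 1.4525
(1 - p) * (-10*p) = 10*p^2 - 10*p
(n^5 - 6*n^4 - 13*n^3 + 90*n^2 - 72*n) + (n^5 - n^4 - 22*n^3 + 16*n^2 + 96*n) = 2*n^5 - 7*n^4 - 35*n^3 + 106*n^2 + 24*n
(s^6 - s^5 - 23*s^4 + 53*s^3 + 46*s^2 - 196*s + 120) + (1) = s^6 - s^5 - 23*s^4 + 53*s^3 + 46*s^2 - 196*s + 121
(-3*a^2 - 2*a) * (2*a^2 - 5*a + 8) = -6*a^4 + 11*a^3 - 14*a^2 - 16*a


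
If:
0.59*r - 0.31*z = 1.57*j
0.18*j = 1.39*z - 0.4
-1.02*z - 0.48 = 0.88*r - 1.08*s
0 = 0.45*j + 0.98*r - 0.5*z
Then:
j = -0.00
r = 0.15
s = 0.84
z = 0.29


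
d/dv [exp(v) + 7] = exp(v)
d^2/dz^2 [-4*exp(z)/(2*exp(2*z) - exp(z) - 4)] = 4*(2*(4*exp(z) - 1)^2*exp(2*z) + (16*exp(z) - 3)*(-2*exp(2*z) + exp(z) + 4)*exp(z) + (-2*exp(2*z) + exp(z) + 4)^2)*exp(z)/(-2*exp(2*z) + exp(z) + 4)^3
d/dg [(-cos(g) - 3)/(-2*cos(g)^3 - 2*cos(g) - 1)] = (3*cos(g) + 9*cos(2*g) + cos(3*g) + 14)*sin(g)/(2*cos(g)^3 + 2*cos(g) + 1)^2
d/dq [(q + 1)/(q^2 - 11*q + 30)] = (q^2 - 11*q - (q + 1)*(2*q - 11) + 30)/(q^2 - 11*q + 30)^2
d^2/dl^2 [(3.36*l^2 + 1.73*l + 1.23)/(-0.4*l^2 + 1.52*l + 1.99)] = (-4.63936*l^3 - 17.22816*l^2 - 3.77544000000001*l - 23.787808)/(0.064*l^6 - 0.7296*l^5 + 1.81728*l^4 + 3.747712*l^3 - 9.040968*l^2 - 18.058056*l - 7.880599)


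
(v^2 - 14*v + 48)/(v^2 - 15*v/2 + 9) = 2*(v - 8)/(2*v - 3)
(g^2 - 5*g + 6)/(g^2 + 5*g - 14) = (g - 3)/(g + 7)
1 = 1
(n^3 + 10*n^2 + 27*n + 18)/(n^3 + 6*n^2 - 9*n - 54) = (n + 1)/(n - 3)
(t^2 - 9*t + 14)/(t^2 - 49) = (t - 2)/(t + 7)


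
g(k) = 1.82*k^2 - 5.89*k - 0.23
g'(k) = 3.64*k - 5.89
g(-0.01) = -0.17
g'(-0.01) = -5.93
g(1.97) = -4.77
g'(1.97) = 1.28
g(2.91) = -1.96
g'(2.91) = 4.70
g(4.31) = 8.19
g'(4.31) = 9.80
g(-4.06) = 53.68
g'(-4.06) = -20.67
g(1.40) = -4.91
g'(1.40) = -0.79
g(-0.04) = 0.01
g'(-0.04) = -6.04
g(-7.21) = 136.85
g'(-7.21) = -32.13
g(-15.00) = 497.62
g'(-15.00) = -60.49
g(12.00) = 191.17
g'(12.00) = 37.79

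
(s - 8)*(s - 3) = s^2 - 11*s + 24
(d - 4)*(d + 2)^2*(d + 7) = d^4 + 7*d^3 - 12*d^2 - 100*d - 112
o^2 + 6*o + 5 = (o + 1)*(o + 5)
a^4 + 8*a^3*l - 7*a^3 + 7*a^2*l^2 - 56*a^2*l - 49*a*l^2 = a*(a - 7)*(a + l)*(a + 7*l)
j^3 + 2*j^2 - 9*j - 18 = (j - 3)*(j + 2)*(j + 3)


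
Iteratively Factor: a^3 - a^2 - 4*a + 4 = (a + 2)*(a^2 - 3*a + 2) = (a - 1)*(a + 2)*(a - 2)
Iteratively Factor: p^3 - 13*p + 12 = (p - 1)*(p^2 + p - 12) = (p - 3)*(p - 1)*(p + 4)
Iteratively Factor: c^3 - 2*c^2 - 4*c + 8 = (c - 2)*(c^2 - 4) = (c - 2)^2*(c + 2)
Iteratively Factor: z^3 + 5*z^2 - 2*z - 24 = (z + 4)*(z^2 + z - 6) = (z + 3)*(z + 4)*(z - 2)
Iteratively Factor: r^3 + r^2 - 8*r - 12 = (r - 3)*(r^2 + 4*r + 4) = (r - 3)*(r + 2)*(r + 2)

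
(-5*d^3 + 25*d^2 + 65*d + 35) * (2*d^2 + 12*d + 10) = -10*d^5 - 10*d^4 + 380*d^3 + 1100*d^2 + 1070*d + 350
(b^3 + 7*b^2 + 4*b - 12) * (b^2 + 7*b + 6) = b^5 + 14*b^4 + 59*b^3 + 58*b^2 - 60*b - 72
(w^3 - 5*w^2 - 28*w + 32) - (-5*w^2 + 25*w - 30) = w^3 - 53*w + 62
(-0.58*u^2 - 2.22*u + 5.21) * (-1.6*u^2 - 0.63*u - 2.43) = 0.928*u^4 + 3.9174*u^3 - 5.528*u^2 + 2.1123*u - 12.6603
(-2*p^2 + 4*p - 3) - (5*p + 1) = -2*p^2 - p - 4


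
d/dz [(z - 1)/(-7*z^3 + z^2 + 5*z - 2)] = (-7*z^3 + z^2 + 5*z - (z - 1)*(-21*z^2 + 2*z + 5) - 2)/(7*z^3 - z^2 - 5*z + 2)^2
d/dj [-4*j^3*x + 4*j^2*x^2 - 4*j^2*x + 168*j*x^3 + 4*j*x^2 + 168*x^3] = 4*x*(-3*j^2 + 2*j*x - 2*j + 42*x^2 + x)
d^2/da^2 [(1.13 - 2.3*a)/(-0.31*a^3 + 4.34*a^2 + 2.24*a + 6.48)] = (1.32618*a^5 - 19.869636*a^4 + 114.162832*a^3 - 67.5544559999999*a^2 - 467.632272*a - 14.551264)/(0.029791*a^9 - 1.251222*a^8 + 16.871316*a^7 - 65.532512*a^6 - 69.599712*a^5 - 404.494944*a^4 - 350.16416*a^3 - 644.257152*a^2 - 282.175488*a - 272.097792)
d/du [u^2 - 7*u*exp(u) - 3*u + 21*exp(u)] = -7*u*exp(u) + 2*u + 14*exp(u) - 3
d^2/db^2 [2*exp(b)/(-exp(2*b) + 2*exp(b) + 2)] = 2*(8*(1 - exp(b))^2*exp(2*b) + 2*(4*exp(b) - 3)*(-exp(2*b) + 2*exp(b) + 2)*exp(b) + (-exp(2*b) + 2*exp(b) + 2)^2)*exp(b)/(-exp(2*b) + 2*exp(b) + 2)^3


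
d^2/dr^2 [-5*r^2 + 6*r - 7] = -10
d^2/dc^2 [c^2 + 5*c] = 2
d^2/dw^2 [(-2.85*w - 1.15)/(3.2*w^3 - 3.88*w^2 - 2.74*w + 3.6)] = (-175.104*w^5 + 71.0015999999999*w^4 + 92.66672*w^3 + 350.60784*w^2 - 232.72008*w - 105.61868)/(32.768*w^9 - 119.1936*w^8 + 60.34944*w^7 + 256.299968*w^6 - 319.859808*w^5 - 114.189744*w^4 + 333.479096*w^3 - 69.77232*w^2 - 106.5312*w + 46.656)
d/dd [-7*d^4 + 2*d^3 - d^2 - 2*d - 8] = -28*d^3 + 6*d^2 - 2*d - 2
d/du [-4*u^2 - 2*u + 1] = -8*u - 2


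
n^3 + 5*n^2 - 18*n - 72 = (n - 4)*(n + 3)*(n + 6)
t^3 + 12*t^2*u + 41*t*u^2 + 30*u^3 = (t + u)*(t + 5*u)*(t + 6*u)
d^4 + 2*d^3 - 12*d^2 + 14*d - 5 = (d - 1)^3*(d + 5)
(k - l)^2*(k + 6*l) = k^3 + 4*k^2*l - 11*k*l^2 + 6*l^3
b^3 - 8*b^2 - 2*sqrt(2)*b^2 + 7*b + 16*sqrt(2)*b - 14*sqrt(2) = (b - 7)*(b - 1)*(b - 2*sqrt(2))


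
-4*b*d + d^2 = d*(-4*b + d)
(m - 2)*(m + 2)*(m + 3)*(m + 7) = m^4 + 10*m^3 + 17*m^2 - 40*m - 84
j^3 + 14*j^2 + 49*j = j*(j + 7)^2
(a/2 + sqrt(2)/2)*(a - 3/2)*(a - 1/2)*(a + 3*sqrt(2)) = a^4/2 - a^3 + 2*sqrt(2)*a^3 - 4*sqrt(2)*a^2 + 27*a^2/8 - 6*a + 3*sqrt(2)*a/2 + 9/4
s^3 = s^3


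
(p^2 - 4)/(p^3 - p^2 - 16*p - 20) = (p - 2)/(p^2 - 3*p - 10)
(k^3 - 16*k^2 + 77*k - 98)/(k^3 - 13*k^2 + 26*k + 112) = (k^2 - 9*k + 14)/(k^2 - 6*k - 16)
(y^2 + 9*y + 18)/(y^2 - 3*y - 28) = (y^2 + 9*y + 18)/(y^2 - 3*y - 28)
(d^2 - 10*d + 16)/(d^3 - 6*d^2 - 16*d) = (d - 2)/(d*(d + 2))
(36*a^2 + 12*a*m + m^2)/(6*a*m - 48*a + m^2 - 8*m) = (6*a + m)/(m - 8)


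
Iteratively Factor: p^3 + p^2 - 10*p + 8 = (p + 4)*(p^2 - 3*p + 2) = (p - 1)*(p + 4)*(p - 2)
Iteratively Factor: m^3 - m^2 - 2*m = (m - 2)*(m^2 + m) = m*(m - 2)*(m + 1)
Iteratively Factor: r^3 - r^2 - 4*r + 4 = (r - 2)*(r^2 + r - 2) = (r - 2)*(r + 2)*(r - 1)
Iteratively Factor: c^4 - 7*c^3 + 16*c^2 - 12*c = (c)*(c^3 - 7*c^2 + 16*c - 12) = c*(c - 3)*(c^2 - 4*c + 4) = c*(c - 3)*(c - 2)*(c - 2)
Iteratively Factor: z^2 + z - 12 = (z + 4)*(z - 3)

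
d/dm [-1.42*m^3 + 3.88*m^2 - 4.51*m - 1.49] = -4.26*m^2 + 7.76*m - 4.51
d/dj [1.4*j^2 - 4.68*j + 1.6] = 2.8*j - 4.68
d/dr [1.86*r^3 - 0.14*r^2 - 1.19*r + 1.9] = 5.58*r^2 - 0.28*r - 1.19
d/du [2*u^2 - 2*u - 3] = 4*u - 2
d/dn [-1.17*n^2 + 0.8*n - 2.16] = 0.8 - 2.34*n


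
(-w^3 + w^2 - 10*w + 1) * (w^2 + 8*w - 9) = -w^5 - 7*w^4 + 7*w^3 - 88*w^2 + 98*w - 9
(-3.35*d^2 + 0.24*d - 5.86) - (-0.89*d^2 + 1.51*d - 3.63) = -2.46*d^2 - 1.27*d - 2.23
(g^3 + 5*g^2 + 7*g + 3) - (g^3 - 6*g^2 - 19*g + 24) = 11*g^2 + 26*g - 21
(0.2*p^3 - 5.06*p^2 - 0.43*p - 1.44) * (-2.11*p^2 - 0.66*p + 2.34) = -0.422*p^5 + 10.5446*p^4 + 4.7149*p^3 - 8.5182*p^2 - 0.0558*p - 3.3696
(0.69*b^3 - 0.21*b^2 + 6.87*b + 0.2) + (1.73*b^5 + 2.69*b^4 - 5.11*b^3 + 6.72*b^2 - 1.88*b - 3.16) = 1.73*b^5 + 2.69*b^4 - 4.42*b^3 + 6.51*b^2 + 4.99*b - 2.96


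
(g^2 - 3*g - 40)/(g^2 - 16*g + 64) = (g + 5)/(g - 8)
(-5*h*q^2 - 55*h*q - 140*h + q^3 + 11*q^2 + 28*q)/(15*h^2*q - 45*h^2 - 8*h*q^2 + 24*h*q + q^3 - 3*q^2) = (q^2 + 11*q + 28)/(-3*h*q + 9*h + q^2 - 3*q)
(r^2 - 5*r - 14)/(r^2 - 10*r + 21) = (r + 2)/(r - 3)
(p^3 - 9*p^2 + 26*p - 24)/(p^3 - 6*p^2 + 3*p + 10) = (p^2 - 7*p + 12)/(p^2 - 4*p - 5)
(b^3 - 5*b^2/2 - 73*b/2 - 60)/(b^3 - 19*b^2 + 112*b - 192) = (2*b^2 + 11*b + 15)/(2*(b^2 - 11*b + 24))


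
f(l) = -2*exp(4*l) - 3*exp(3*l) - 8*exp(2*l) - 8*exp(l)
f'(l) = -8*exp(4*l) - 9*exp(3*l) - 16*exp(2*l) - 8*exp(l)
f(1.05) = -291.57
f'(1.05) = -897.04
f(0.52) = -66.38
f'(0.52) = -165.59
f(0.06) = -23.65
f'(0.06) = -47.48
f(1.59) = -1741.85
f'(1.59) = -6111.22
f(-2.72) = -0.56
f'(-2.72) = -0.60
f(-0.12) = -16.72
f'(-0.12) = -30.91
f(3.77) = -7342871.89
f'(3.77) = -29095435.45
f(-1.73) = -1.69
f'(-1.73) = -1.98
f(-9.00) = 0.00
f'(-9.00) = 0.00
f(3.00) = -353206.95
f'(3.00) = -1381581.63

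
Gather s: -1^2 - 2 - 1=-4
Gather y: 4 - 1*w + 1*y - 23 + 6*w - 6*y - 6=5*w - 5*y - 25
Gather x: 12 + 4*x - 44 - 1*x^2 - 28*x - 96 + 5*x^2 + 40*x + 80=4*x^2 + 16*x - 48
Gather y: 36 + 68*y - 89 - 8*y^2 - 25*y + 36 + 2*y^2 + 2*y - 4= -6*y^2 + 45*y - 21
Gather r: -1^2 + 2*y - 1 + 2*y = 4*y - 2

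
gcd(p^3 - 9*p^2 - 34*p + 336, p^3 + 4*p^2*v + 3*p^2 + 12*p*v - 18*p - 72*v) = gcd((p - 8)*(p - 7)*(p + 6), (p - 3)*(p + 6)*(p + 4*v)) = p + 6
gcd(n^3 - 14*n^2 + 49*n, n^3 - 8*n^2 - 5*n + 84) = n - 7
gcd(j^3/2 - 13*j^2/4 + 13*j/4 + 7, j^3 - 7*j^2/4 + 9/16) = 1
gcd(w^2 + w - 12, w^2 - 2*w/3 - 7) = w - 3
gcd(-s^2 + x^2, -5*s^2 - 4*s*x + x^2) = s + x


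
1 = 1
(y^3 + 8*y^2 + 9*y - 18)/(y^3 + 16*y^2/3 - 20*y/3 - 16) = 3*(y^2 + 2*y - 3)/(3*y^2 - 2*y - 8)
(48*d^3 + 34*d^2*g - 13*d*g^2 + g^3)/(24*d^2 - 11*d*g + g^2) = (6*d^2 + 5*d*g - g^2)/(3*d - g)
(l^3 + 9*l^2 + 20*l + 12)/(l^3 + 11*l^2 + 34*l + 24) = (l + 2)/(l + 4)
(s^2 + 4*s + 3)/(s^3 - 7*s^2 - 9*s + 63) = (s + 1)/(s^2 - 10*s + 21)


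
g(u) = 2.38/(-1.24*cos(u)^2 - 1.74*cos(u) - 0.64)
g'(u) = 2.38*(-2.48*sin(u)*cos(u) - 1.74*sin(u))/(-1.24*cos(u)^2 - 1.74*cos(u) - 0.64)^2 = -(5.9024*cos(u) + 4.1412)*sin(u)/(1.24*cos(u)^2 + 1.74*cos(u) + 0.64)^2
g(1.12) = -1.46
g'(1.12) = -2.26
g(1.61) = -4.15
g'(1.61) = -11.87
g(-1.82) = -8.31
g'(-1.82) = 31.75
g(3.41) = -20.68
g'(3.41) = -31.03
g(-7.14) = -1.03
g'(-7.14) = 1.13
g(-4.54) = -6.30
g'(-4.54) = -21.57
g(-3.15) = -17.00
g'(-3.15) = 0.76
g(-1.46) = -2.81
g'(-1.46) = 6.63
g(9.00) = -28.32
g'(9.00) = 72.18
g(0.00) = -0.66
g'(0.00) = 0.00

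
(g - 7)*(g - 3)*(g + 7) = g^3 - 3*g^2 - 49*g + 147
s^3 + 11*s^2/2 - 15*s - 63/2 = (s - 3)*(s + 3/2)*(s + 7)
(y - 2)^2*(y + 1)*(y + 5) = y^4 + 2*y^3 - 15*y^2 + 4*y + 20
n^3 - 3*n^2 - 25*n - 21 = (n - 7)*(n + 1)*(n + 3)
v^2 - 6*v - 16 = (v - 8)*(v + 2)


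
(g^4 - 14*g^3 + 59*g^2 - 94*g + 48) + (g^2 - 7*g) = g^4 - 14*g^3 + 60*g^2 - 101*g + 48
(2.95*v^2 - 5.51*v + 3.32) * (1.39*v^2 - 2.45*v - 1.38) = 4.1005*v^4 - 14.8864*v^3 + 14.0433*v^2 - 0.530200000000002*v - 4.5816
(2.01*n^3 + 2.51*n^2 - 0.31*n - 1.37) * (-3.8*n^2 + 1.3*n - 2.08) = -7.638*n^5 - 6.925*n^4 + 0.2602*n^3 - 0.417799999999999*n^2 - 1.1362*n + 2.8496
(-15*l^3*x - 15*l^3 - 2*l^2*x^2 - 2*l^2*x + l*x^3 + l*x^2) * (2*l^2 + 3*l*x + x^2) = -30*l^5*x - 30*l^5 - 49*l^4*x^2 - 49*l^4*x - 19*l^3*x^3 - 19*l^3*x^2 + l^2*x^4 + l^2*x^3 + l*x^5 + l*x^4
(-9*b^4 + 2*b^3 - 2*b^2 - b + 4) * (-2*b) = 18*b^5 - 4*b^4 + 4*b^3 + 2*b^2 - 8*b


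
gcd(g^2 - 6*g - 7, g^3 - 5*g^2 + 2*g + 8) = g + 1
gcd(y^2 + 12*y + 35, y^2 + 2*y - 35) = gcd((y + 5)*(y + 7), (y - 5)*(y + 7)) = y + 7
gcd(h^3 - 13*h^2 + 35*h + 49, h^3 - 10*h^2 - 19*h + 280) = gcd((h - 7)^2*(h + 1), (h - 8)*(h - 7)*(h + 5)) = h - 7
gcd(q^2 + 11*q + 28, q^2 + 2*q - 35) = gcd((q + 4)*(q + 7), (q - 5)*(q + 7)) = q + 7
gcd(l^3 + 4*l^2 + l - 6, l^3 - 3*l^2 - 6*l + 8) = l^2 + l - 2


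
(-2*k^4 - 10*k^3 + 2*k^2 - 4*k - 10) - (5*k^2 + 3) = -2*k^4 - 10*k^3 - 3*k^2 - 4*k - 13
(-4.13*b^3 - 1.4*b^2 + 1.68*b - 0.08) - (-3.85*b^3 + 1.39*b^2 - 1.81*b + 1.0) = -0.28*b^3 - 2.79*b^2 + 3.49*b - 1.08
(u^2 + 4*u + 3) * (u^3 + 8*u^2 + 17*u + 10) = u^5 + 12*u^4 + 52*u^3 + 102*u^2 + 91*u + 30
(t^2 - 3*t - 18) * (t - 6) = t^3 - 9*t^2 + 108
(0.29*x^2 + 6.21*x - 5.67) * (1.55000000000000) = 0.4495*x^2 + 9.6255*x - 8.7885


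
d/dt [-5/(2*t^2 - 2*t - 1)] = 10*(2*t - 1)/(-2*t^2 + 2*t + 1)^2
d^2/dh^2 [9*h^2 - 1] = 18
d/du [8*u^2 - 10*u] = 16*u - 10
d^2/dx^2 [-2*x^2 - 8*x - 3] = -4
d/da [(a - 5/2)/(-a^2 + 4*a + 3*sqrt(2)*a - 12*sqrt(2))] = (-a^2 + 4*a + 3*sqrt(2)*a - (2*a - 5)*(-2*a + 4 + 3*sqrt(2))/2 - 12*sqrt(2))/(a^2 - 3*sqrt(2)*a - 4*a + 12*sqrt(2))^2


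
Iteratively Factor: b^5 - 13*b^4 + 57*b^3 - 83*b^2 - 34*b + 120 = (b - 5)*(b^4 - 8*b^3 + 17*b^2 + 2*b - 24) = (b - 5)*(b - 2)*(b^3 - 6*b^2 + 5*b + 12) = (b - 5)*(b - 2)*(b + 1)*(b^2 - 7*b + 12) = (b - 5)*(b - 3)*(b - 2)*(b + 1)*(b - 4)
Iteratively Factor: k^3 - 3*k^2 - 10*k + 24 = (k - 4)*(k^2 + k - 6) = (k - 4)*(k - 2)*(k + 3)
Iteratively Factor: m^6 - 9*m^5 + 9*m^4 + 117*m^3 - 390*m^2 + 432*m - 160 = (m - 2)*(m^5 - 7*m^4 - 5*m^3 + 107*m^2 - 176*m + 80) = (m - 5)*(m - 2)*(m^4 - 2*m^3 - 15*m^2 + 32*m - 16) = (m - 5)*(m - 2)*(m + 4)*(m^3 - 6*m^2 + 9*m - 4) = (m - 5)*(m - 2)*(m - 1)*(m + 4)*(m^2 - 5*m + 4) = (m - 5)*(m - 4)*(m - 2)*(m - 1)*(m + 4)*(m - 1)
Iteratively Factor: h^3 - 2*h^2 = (h)*(h^2 - 2*h) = h*(h - 2)*(h)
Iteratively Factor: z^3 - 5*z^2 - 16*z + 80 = (z - 5)*(z^2 - 16) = (z - 5)*(z - 4)*(z + 4)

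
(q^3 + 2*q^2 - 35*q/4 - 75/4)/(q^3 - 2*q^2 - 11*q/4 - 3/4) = (4*q^2 + 20*q + 25)/(4*q^2 + 4*q + 1)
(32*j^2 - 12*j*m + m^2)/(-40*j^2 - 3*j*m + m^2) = (-4*j + m)/(5*j + m)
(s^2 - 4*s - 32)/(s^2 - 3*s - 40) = (s + 4)/(s + 5)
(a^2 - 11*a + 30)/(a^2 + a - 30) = (a - 6)/(a + 6)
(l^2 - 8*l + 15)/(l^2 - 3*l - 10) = (l - 3)/(l + 2)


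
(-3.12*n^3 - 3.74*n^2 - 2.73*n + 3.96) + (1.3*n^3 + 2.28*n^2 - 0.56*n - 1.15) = -1.82*n^3 - 1.46*n^2 - 3.29*n + 2.81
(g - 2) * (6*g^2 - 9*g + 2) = 6*g^3 - 21*g^2 + 20*g - 4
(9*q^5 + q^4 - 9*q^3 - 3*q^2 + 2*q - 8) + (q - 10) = 9*q^5 + q^4 - 9*q^3 - 3*q^2 + 3*q - 18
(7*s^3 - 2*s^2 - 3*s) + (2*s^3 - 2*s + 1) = 9*s^3 - 2*s^2 - 5*s + 1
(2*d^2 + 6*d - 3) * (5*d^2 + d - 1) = 10*d^4 + 32*d^3 - 11*d^2 - 9*d + 3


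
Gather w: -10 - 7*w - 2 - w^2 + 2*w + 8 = -w^2 - 5*w - 4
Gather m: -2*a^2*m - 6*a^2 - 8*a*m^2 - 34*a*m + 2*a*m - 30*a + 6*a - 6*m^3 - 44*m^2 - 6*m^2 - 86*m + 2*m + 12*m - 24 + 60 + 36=-6*a^2 - 24*a - 6*m^3 + m^2*(-8*a - 50) + m*(-2*a^2 - 32*a - 72) + 72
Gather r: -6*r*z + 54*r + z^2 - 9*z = r*(54 - 6*z) + z^2 - 9*z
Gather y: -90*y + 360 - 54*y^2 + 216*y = -54*y^2 + 126*y + 360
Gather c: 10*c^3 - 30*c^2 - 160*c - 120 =10*c^3 - 30*c^2 - 160*c - 120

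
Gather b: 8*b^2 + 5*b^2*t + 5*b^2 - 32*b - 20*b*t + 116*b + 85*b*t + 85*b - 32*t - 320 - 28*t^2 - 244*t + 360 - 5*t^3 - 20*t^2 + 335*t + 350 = b^2*(5*t + 13) + b*(65*t + 169) - 5*t^3 - 48*t^2 + 59*t + 390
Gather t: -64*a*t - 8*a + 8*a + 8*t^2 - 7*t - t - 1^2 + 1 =8*t^2 + t*(-64*a - 8)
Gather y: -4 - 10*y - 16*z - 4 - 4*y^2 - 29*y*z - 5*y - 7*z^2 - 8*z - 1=-4*y^2 + y*(-29*z - 15) - 7*z^2 - 24*z - 9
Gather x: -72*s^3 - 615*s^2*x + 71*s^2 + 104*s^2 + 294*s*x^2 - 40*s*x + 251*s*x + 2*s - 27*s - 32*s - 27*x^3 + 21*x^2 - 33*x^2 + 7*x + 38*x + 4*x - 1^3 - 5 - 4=-72*s^3 + 175*s^2 - 57*s - 27*x^3 + x^2*(294*s - 12) + x*(-615*s^2 + 211*s + 49) - 10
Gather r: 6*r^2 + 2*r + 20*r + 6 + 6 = 6*r^2 + 22*r + 12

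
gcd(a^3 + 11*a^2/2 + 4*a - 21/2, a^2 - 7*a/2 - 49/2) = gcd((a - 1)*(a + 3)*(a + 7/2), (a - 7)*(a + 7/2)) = a + 7/2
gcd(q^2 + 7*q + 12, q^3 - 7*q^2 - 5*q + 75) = q + 3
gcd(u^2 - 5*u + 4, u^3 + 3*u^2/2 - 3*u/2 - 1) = u - 1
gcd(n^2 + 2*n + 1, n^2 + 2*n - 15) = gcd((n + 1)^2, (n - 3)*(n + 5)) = 1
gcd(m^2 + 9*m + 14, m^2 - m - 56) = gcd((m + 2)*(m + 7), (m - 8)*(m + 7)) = m + 7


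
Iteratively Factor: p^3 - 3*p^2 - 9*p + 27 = (p - 3)*(p^2 - 9) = (p - 3)^2*(p + 3)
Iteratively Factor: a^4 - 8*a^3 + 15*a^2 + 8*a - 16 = (a - 1)*(a^3 - 7*a^2 + 8*a + 16) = (a - 4)*(a - 1)*(a^2 - 3*a - 4) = (a - 4)^2*(a - 1)*(a + 1)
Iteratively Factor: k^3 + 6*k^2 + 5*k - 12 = (k - 1)*(k^2 + 7*k + 12) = (k - 1)*(k + 3)*(k + 4)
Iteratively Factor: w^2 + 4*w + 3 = (w + 3)*(w + 1)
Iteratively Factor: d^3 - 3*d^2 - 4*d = (d + 1)*(d^2 - 4*d) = (d - 4)*(d + 1)*(d)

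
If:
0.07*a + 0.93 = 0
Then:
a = -13.29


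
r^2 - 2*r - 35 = (r - 7)*(r + 5)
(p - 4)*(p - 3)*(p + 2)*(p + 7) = p^4 + 2*p^3 - 37*p^2 + 10*p + 168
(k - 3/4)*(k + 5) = k^2 + 17*k/4 - 15/4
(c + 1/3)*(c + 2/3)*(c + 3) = c^3 + 4*c^2 + 29*c/9 + 2/3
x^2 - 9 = (x - 3)*(x + 3)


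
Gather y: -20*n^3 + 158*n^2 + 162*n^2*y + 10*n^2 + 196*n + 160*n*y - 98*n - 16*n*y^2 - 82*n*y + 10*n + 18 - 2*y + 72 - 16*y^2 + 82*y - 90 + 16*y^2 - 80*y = -20*n^3 + 168*n^2 - 16*n*y^2 + 108*n + y*(162*n^2 + 78*n)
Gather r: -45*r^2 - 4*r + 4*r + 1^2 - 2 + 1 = -45*r^2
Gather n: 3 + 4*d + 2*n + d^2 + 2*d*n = d^2 + 4*d + n*(2*d + 2) + 3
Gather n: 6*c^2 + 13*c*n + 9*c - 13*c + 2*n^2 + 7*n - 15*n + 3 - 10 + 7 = 6*c^2 - 4*c + 2*n^2 + n*(13*c - 8)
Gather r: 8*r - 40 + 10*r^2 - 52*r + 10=10*r^2 - 44*r - 30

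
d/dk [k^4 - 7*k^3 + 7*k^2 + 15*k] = 4*k^3 - 21*k^2 + 14*k + 15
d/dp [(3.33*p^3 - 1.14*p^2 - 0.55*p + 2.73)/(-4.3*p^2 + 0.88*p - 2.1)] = (-14.319*p^4 + 5.8608*p^3 - 24.3472*p^2 + 28.266*p - 1.2474)/(18.49*p^4 - 7.568*p^3 + 18.8344*p^2 - 3.696*p + 4.41)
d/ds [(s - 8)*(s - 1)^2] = (s - 1)*(3*s - 17)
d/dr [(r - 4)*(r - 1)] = 2*r - 5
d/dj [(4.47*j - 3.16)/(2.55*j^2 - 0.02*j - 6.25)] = (-11.3985*j^2 + 16.116*j - 28.0007)/(6.5025*j^4 - 0.102*j^3 - 31.8746*j^2 + 0.25*j + 39.0625)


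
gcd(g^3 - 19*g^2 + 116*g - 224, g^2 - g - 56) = g - 8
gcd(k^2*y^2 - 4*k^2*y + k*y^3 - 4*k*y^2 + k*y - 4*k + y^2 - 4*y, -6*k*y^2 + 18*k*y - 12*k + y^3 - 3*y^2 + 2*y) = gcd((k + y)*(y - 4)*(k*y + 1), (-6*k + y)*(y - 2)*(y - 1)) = 1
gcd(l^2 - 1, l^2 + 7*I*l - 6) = 1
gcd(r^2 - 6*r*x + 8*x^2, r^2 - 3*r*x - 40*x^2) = 1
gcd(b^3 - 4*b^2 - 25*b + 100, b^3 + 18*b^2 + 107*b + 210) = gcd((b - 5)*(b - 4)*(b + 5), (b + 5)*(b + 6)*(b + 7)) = b + 5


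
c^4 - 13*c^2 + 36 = (c - 3)*(c - 2)*(c + 2)*(c + 3)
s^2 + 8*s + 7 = (s + 1)*(s + 7)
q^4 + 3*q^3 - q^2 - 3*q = q*(q - 1)*(q + 1)*(q + 3)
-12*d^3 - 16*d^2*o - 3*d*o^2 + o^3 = (-6*d + o)*(d + o)*(2*d + o)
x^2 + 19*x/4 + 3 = (x + 3/4)*(x + 4)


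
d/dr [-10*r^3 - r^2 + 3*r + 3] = -30*r^2 - 2*r + 3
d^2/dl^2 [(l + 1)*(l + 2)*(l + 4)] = 6*l + 14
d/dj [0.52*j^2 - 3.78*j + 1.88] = 1.04*j - 3.78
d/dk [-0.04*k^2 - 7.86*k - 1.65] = -0.08*k - 7.86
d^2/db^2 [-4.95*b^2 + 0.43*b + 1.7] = -9.90000000000000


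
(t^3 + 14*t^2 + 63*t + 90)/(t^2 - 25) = (t^2 + 9*t + 18)/(t - 5)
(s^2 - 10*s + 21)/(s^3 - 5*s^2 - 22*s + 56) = (s - 3)/(s^2 + 2*s - 8)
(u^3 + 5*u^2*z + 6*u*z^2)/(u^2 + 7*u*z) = (u^2 + 5*u*z + 6*z^2)/(u + 7*z)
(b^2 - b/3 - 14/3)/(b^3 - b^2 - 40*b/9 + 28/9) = 3/(3*b - 2)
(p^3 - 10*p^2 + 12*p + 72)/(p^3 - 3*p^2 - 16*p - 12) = (p - 6)/(p + 1)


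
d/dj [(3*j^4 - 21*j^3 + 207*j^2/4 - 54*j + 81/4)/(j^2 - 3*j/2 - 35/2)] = 3*(16*j^5 - 92*j^4 - 392*j^3 + 2877*j^2 - 4938*j + 2601)/(2*(4*j^4 - 12*j^3 - 131*j^2 + 210*j + 1225))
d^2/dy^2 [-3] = 0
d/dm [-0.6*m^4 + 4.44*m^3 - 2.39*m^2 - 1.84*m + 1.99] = -2.4*m^3 + 13.32*m^2 - 4.78*m - 1.84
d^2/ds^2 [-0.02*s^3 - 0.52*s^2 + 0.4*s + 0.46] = -0.12*s - 1.04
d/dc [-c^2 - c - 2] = -2*c - 1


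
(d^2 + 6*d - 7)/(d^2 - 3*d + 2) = (d + 7)/(d - 2)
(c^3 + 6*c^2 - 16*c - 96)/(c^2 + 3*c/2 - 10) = 2*(c^2 + 2*c - 24)/(2*c - 5)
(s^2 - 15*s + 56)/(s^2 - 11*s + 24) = (s - 7)/(s - 3)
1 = 1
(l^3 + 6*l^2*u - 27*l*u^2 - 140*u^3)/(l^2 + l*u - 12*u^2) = (-l^2 - 2*l*u + 35*u^2)/(-l + 3*u)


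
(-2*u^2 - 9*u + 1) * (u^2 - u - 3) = -2*u^4 - 7*u^3 + 16*u^2 + 26*u - 3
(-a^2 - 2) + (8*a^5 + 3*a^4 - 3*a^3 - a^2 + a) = 8*a^5 + 3*a^4 - 3*a^3 - 2*a^2 + a - 2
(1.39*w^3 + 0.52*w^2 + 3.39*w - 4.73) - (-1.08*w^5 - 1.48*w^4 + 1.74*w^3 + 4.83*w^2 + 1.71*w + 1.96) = 1.08*w^5 + 1.48*w^4 - 0.35*w^3 - 4.31*w^2 + 1.68*w - 6.69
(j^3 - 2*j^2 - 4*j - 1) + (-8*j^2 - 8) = j^3 - 10*j^2 - 4*j - 9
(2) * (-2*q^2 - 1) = -4*q^2 - 2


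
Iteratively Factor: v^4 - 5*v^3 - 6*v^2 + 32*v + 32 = (v - 4)*(v^3 - v^2 - 10*v - 8) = (v - 4)*(v + 2)*(v^2 - 3*v - 4) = (v - 4)^2*(v + 2)*(v + 1)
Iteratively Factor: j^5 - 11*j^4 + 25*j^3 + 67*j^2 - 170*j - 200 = (j - 5)*(j^4 - 6*j^3 - 5*j^2 + 42*j + 40) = (j - 5)^2*(j^3 - j^2 - 10*j - 8) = (j - 5)^2*(j - 4)*(j^2 + 3*j + 2) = (j - 5)^2*(j - 4)*(j + 1)*(j + 2)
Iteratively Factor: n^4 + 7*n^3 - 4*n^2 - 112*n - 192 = (n + 4)*(n^3 + 3*n^2 - 16*n - 48) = (n + 3)*(n + 4)*(n^2 - 16) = (n + 3)*(n + 4)^2*(n - 4)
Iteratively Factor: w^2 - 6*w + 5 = (w - 5)*(w - 1)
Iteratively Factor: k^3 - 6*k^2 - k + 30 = (k - 3)*(k^2 - 3*k - 10) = (k - 5)*(k - 3)*(k + 2)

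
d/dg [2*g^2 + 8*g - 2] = 4*g + 8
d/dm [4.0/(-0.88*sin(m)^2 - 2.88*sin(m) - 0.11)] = (7.04*sin(m) + 11.52)*cos(m)/(0.88*sin(m)^2 + 2.88*sin(m) + 0.11)^2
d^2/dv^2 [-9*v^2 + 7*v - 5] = -18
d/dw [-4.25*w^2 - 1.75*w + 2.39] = -8.5*w - 1.75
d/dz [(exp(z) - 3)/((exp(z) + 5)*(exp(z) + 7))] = (-exp(2*z) + 6*exp(z) + 71)*exp(z)/(exp(4*z) + 24*exp(3*z) + 214*exp(2*z) + 840*exp(z) + 1225)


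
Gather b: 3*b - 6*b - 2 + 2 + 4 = 4 - 3*b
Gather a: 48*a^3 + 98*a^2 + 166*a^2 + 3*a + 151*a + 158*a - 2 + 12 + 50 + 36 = 48*a^3 + 264*a^2 + 312*a + 96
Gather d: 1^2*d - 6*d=-5*d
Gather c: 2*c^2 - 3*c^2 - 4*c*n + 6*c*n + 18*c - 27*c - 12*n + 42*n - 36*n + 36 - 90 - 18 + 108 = -c^2 + c*(2*n - 9) - 6*n + 36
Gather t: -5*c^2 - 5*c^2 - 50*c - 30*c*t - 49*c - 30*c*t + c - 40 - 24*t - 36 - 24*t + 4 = -10*c^2 - 98*c + t*(-60*c - 48) - 72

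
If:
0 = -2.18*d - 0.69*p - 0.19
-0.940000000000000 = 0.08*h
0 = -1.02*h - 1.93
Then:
No Solution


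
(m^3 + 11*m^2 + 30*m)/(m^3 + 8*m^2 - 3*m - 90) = m/(m - 3)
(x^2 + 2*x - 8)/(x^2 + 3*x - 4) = (x - 2)/(x - 1)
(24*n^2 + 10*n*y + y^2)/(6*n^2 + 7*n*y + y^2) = (4*n + y)/(n + y)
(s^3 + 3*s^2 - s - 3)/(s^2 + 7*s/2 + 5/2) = 2*(s^2 + 2*s - 3)/(2*s + 5)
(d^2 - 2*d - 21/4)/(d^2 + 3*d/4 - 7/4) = (4*d^2 - 8*d - 21)/(4*d^2 + 3*d - 7)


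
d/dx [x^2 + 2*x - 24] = 2*x + 2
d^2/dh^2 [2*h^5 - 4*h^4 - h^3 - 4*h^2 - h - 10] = 40*h^3 - 48*h^2 - 6*h - 8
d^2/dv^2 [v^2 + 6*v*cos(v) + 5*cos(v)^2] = -6*v*cos(v) + 20*sin(v)^2 - 12*sin(v) - 8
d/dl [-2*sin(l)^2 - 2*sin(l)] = -2*sin(2*l) - 2*cos(l)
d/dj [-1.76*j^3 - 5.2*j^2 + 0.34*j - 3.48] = -5.28*j^2 - 10.4*j + 0.34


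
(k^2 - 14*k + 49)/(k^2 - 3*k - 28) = (k - 7)/(k + 4)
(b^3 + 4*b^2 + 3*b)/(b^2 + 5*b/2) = 2*(b^2 + 4*b + 3)/(2*b + 5)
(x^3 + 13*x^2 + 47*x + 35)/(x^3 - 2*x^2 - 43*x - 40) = (x + 7)/(x - 8)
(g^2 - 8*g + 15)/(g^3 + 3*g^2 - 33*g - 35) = (g - 3)/(g^2 + 8*g + 7)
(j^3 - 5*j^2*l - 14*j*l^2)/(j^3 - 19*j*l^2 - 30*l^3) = j*(j - 7*l)/(j^2 - 2*j*l - 15*l^2)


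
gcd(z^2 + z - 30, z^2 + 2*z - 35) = z - 5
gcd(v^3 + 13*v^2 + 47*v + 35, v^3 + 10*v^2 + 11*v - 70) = v^2 + 12*v + 35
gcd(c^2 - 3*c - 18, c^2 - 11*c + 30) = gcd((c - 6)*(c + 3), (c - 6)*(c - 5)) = c - 6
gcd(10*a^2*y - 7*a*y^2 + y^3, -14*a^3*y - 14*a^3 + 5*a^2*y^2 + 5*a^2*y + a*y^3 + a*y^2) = -2*a + y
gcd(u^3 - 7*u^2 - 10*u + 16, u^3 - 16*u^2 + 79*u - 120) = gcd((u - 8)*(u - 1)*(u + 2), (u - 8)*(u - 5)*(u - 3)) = u - 8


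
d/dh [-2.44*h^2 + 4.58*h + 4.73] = 4.58 - 4.88*h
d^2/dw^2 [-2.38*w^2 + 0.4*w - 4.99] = -4.76000000000000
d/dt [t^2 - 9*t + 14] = 2*t - 9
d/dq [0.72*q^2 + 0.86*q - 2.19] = 1.44*q + 0.86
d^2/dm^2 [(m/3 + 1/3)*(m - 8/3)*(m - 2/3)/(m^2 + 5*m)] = 8*(79*m^3 + 12*m^2 + 60*m + 100)/(27*m^3*(m^3 + 15*m^2 + 75*m + 125))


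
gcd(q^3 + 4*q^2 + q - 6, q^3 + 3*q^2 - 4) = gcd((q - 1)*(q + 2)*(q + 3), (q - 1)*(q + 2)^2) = q^2 + q - 2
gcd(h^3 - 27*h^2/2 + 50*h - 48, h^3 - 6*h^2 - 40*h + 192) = h^2 - 12*h + 32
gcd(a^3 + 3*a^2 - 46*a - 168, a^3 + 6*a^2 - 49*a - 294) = a^2 - a - 42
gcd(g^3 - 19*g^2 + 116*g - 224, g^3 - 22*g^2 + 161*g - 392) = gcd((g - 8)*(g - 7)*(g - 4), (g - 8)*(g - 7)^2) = g^2 - 15*g + 56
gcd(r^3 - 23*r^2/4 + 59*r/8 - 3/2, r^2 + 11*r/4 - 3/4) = r - 1/4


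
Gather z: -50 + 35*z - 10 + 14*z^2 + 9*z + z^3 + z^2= z^3 + 15*z^2 + 44*z - 60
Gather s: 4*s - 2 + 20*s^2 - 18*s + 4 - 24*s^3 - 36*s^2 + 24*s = -24*s^3 - 16*s^2 + 10*s + 2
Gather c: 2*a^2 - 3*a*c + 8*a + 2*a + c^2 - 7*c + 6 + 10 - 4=2*a^2 + 10*a + c^2 + c*(-3*a - 7) + 12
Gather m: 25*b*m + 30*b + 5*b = 25*b*m + 35*b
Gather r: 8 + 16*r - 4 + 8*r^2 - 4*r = 8*r^2 + 12*r + 4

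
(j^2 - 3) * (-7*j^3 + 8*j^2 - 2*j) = -7*j^5 + 8*j^4 + 19*j^3 - 24*j^2 + 6*j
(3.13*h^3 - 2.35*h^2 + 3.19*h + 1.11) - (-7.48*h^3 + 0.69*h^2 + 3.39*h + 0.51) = 10.61*h^3 - 3.04*h^2 - 0.2*h + 0.6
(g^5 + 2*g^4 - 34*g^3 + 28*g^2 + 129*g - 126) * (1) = g^5 + 2*g^4 - 34*g^3 + 28*g^2 + 129*g - 126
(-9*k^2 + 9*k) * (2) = -18*k^2 + 18*k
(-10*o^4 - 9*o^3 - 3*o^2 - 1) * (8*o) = -80*o^5 - 72*o^4 - 24*o^3 - 8*o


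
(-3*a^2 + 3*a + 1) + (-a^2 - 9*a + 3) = -4*a^2 - 6*a + 4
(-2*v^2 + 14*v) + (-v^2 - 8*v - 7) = -3*v^2 + 6*v - 7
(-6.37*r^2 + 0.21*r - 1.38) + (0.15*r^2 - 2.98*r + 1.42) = -6.22*r^2 - 2.77*r + 0.04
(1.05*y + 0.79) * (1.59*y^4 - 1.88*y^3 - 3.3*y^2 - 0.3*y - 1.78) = 1.6695*y^5 - 0.7179*y^4 - 4.9502*y^3 - 2.922*y^2 - 2.106*y - 1.4062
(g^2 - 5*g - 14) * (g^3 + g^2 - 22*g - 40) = g^5 - 4*g^4 - 41*g^3 + 56*g^2 + 508*g + 560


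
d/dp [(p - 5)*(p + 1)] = 2*p - 4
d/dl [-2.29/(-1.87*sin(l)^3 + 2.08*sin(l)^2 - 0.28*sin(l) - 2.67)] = (-12.8469*sin(l)^2 + 9.5264*sin(l) - 0.6412)*cos(l)/(1.87*sin(l)^3 - 2.08*sin(l)^2 + 0.28*sin(l) + 2.67)^2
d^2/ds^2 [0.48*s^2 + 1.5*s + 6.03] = 0.960000000000000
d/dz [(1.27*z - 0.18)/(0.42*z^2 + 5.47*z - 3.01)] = (-0.5334*z^2 + 0.1512*z - 2.8381)/(0.1764*z^4 + 4.5948*z^3 + 27.3925*z^2 - 32.9294*z + 9.0601)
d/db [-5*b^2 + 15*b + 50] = 15 - 10*b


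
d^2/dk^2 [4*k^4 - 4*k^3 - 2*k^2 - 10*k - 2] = 48*k^2 - 24*k - 4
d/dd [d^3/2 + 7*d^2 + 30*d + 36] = 3*d^2/2 + 14*d + 30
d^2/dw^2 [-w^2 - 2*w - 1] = -2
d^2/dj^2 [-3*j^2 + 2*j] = -6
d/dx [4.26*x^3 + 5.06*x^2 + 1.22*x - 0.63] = 12.78*x^2 + 10.12*x + 1.22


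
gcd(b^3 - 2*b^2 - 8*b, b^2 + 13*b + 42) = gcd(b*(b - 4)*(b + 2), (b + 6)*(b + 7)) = 1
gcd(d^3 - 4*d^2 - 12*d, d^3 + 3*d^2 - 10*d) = d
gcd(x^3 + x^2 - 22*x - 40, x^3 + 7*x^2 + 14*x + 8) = x^2 + 6*x + 8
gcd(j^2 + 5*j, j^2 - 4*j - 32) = 1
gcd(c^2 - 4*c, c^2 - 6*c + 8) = c - 4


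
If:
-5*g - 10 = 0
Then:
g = -2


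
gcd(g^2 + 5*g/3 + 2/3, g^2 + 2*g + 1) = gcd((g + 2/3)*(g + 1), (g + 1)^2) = g + 1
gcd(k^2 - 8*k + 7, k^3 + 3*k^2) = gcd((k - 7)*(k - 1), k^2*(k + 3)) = 1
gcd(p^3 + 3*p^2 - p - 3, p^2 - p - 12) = p + 3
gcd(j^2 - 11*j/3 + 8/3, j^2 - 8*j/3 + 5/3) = j - 1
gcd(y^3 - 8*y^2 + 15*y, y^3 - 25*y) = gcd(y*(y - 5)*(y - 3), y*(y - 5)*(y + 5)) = y^2 - 5*y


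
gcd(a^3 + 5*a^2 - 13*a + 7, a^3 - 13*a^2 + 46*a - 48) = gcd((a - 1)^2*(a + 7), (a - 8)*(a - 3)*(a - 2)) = 1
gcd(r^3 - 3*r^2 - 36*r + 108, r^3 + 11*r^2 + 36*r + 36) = r + 6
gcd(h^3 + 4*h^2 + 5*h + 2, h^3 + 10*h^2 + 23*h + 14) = h^2 + 3*h + 2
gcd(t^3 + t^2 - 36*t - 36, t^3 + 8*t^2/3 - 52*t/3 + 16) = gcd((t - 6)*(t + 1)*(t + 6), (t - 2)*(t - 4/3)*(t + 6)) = t + 6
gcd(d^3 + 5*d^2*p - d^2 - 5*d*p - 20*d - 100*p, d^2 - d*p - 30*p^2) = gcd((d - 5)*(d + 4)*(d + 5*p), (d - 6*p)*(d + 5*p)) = d + 5*p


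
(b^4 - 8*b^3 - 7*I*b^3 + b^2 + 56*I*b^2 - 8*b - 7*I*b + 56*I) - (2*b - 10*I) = b^4 - 8*b^3 - 7*I*b^3 + b^2 + 56*I*b^2 - 10*b - 7*I*b + 66*I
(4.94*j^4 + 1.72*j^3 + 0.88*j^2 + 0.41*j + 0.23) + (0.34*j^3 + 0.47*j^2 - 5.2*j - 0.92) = 4.94*j^4 + 2.06*j^3 + 1.35*j^2 - 4.79*j - 0.69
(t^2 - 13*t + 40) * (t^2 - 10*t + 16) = t^4 - 23*t^3 + 186*t^2 - 608*t + 640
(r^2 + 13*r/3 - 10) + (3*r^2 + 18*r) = 4*r^2 + 67*r/3 - 10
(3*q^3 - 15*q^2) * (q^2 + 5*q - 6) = 3*q^5 - 93*q^3 + 90*q^2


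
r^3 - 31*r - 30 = (r - 6)*(r + 1)*(r + 5)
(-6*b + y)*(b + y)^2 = -6*b^3 - 11*b^2*y - 4*b*y^2 + y^3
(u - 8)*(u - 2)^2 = u^3 - 12*u^2 + 36*u - 32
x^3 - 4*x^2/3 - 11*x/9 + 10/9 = (x - 5/3)*(x - 2/3)*(x + 1)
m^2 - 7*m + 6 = (m - 6)*(m - 1)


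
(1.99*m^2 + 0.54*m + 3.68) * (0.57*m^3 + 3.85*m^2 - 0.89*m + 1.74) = 1.1343*m^5 + 7.9693*m^4 + 2.4055*m^3 + 17.15*m^2 - 2.3356*m + 6.4032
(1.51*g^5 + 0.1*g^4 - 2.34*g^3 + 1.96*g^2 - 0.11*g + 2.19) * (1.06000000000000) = 1.6006*g^5 + 0.106*g^4 - 2.4804*g^3 + 2.0776*g^2 - 0.1166*g + 2.3214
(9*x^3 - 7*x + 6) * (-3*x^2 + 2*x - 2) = -27*x^5 + 18*x^4 + 3*x^3 - 32*x^2 + 26*x - 12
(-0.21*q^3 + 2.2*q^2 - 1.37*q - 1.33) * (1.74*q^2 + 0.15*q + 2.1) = -0.3654*q^5 + 3.7965*q^4 - 2.4948*q^3 + 2.1003*q^2 - 3.0765*q - 2.793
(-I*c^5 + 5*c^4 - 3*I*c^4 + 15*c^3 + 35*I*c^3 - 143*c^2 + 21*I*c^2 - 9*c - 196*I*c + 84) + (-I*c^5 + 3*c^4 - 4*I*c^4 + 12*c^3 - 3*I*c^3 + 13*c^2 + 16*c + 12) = -2*I*c^5 + 8*c^4 - 7*I*c^4 + 27*c^3 + 32*I*c^3 - 130*c^2 + 21*I*c^2 + 7*c - 196*I*c + 96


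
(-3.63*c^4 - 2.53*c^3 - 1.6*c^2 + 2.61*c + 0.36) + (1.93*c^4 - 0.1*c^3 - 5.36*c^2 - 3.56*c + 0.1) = -1.7*c^4 - 2.63*c^3 - 6.96*c^2 - 0.95*c + 0.46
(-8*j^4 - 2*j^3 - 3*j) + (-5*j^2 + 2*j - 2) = -8*j^4 - 2*j^3 - 5*j^2 - j - 2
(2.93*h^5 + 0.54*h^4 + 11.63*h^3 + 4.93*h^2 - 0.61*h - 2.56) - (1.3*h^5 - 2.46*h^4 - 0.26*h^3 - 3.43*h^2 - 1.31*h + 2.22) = 1.63*h^5 + 3.0*h^4 + 11.89*h^3 + 8.36*h^2 + 0.7*h - 4.78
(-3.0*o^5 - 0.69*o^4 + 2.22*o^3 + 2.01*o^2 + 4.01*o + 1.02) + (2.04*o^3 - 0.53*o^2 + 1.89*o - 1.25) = -3.0*o^5 - 0.69*o^4 + 4.26*o^3 + 1.48*o^2 + 5.9*o - 0.23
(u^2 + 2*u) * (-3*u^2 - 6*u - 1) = -3*u^4 - 12*u^3 - 13*u^2 - 2*u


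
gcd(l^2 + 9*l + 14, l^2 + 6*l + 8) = l + 2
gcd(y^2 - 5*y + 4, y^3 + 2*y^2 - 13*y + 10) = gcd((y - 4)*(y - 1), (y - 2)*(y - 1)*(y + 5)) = y - 1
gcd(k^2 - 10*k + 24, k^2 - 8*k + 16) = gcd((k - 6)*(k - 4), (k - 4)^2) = k - 4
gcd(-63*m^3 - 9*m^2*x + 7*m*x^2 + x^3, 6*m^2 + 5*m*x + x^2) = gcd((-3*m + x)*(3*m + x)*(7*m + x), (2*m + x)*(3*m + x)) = 3*m + x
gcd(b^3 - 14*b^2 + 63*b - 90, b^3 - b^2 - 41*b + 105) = b^2 - 8*b + 15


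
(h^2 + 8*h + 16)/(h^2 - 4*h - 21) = (h^2 + 8*h + 16)/(h^2 - 4*h - 21)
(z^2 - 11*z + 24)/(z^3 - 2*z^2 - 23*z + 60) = (z - 8)/(z^2 + z - 20)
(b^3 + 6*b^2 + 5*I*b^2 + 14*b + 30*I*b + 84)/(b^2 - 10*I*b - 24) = (b^3 + b^2*(6 + 5*I) + b*(14 + 30*I) + 84)/(b^2 - 10*I*b - 24)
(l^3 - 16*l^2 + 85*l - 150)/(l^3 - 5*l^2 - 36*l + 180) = (l - 5)/(l + 6)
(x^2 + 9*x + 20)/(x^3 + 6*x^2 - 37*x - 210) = (x + 4)/(x^2 + x - 42)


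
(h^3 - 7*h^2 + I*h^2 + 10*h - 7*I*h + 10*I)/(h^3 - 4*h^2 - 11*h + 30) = (h + I)/(h + 3)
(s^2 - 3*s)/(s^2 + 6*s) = (s - 3)/(s + 6)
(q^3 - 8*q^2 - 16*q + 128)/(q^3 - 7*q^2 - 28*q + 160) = (q + 4)/(q + 5)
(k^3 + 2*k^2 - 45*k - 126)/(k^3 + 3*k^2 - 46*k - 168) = (k + 3)/(k + 4)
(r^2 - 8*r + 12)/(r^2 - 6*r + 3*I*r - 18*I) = (r - 2)/(r + 3*I)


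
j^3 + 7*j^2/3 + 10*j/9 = j*(j + 2/3)*(j + 5/3)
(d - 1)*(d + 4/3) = d^2 + d/3 - 4/3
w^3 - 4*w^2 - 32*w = w*(w - 8)*(w + 4)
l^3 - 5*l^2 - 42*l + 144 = (l - 8)*(l - 3)*(l + 6)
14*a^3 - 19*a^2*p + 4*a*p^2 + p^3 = (-2*a + p)*(-a + p)*(7*a + p)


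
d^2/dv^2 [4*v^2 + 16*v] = 8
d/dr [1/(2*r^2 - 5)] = -4*r/(2*r^2 - 5)^2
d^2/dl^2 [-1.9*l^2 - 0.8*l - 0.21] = -3.80000000000000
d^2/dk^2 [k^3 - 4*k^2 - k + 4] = 6*k - 8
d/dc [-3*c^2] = -6*c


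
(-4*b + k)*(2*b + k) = -8*b^2 - 2*b*k + k^2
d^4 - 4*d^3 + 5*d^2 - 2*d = d*(d - 2)*(d - 1)^2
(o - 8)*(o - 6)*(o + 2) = o^3 - 12*o^2 + 20*o + 96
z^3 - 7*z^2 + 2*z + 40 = (z - 5)*(z - 4)*(z + 2)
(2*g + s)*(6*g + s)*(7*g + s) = 84*g^3 + 68*g^2*s + 15*g*s^2 + s^3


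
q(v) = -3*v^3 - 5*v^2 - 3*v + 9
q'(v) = -9*v^2 - 10*v - 3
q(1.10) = -4.34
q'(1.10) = -24.89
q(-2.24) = 24.35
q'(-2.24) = -25.76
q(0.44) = 6.46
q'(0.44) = -9.14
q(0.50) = 5.88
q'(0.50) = -10.25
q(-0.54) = 9.63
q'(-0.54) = -0.22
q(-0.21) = 9.44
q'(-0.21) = -1.30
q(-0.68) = 9.67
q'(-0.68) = -0.36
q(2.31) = -61.59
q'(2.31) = -74.12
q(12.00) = -5931.00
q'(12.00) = -1419.00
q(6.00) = -837.00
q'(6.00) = -387.00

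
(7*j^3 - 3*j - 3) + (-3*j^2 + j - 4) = 7*j^3 - 3*j^2 - 2*j - 7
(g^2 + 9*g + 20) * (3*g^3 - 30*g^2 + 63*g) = 3*g^5 - 3*g^4 - 147*g^3 - 33*g^2 + 1260*g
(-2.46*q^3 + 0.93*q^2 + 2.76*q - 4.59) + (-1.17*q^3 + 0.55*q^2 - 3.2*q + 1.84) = -3.63*q^3 + 1.48*q^2 - 0.44*q - 2.75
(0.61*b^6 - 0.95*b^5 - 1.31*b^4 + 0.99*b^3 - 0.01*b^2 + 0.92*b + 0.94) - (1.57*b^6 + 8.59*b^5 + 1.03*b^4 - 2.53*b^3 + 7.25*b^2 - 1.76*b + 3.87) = -0.96*b^6 - 9.54*b^5 - 2.34*b^4 + 3.52*b^3 - 7.26*b^2 + 2.68*b - 2.93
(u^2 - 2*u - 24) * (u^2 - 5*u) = u^4 - 7*u^3 - 14*u^2 + 120*u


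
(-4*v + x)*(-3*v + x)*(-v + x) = -12*v^3 + 19*v^2*x - 8*v*x^2 + x^3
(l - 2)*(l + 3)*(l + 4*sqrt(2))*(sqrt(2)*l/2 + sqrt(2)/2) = sqrt(2)*l^4/2 + sqrt(2)*l^3 + 4*l^3 - 5*sqrt(2)*l^2/2 + 8*l^2 - 20*l - 3*sqrt(2)*l - 24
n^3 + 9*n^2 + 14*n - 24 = (n - 1)*(n + 4)*(n + 6)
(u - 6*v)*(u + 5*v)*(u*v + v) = u^3*v - u^2*v^2 + u^2*v - 30*u*v^3 - u*v^2 - 30*v^3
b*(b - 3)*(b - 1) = b^3 - 4*b^2 + 3*b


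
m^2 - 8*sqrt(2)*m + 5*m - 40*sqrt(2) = (m + 5)*(m - 8*sqrt(2))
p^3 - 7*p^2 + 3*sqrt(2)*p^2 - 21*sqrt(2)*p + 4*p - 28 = (p - 7)*(p + sqrt(2))*(p + 2*sqrt(2))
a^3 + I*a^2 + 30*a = a*(a - 5*I)*(a + 6*I)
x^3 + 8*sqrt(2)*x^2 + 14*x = x*(x + sqrt(2))*(x + 7*sqrt(2))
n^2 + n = n*(n + 1)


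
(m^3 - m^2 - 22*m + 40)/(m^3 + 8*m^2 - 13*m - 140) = (m - 2)/(m + 7)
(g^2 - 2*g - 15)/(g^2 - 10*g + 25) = (g + 3)/(g - 5)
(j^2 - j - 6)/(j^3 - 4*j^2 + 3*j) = (j + 2)/(j*(j - 1))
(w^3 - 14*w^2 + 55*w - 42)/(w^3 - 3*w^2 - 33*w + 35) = (w - 6)/(w + 5)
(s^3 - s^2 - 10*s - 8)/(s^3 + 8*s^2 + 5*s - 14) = (s^2 - 3*s - 4)/(s^2 + 6*s - 7)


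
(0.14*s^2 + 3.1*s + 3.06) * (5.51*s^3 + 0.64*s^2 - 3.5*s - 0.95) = 0.7714*s^5 + 17.1706*s^4 + 18.3546*s^3 - 9.0246*s^2 - 13.655*s - 2.907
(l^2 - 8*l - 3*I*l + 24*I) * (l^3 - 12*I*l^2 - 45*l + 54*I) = l^5 - 8*l^4 - 15*I*l^4 - 81*l^3 + 120*I*l^3 + 648*l^2 + 189*I*l^2 + 162*l - 1512*I*l - 1296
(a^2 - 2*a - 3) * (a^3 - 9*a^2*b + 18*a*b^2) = a^5 - 9*a^4*b - 2*a^4 + 18*a^3*b^2 + 18*a^3*b - 3*a^3 - 36*a^2*b^2 + 27*a^2*b - 54*a*b^2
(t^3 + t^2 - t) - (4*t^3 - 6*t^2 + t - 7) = -3*t^3 + 7*t^2 - 2*t + 7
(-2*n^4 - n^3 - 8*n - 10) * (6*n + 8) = -12*n^5 - 22*n^4 - 8*n^3 - 48*n^2 - 124*n - 80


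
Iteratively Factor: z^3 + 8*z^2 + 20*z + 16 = (z + 4)*(z^2 + 4*z + 4) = (z + 2)*(z + 4)*(z + 2)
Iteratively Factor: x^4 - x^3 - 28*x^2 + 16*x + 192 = (x - 4)*(x^3 + 3*x^2 - 16*x - 48) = (x - 4)*(x + 4)*(x^2 - x - 12) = (x - 4)^2*(x + 4)*(x + 3)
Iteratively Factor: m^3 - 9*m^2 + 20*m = (m)*(m^2 - 9*m + 20) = m*(m - 5)*(m - 4)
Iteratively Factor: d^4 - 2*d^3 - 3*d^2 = (d)*(d^3 - 2*d^2 - 3*d) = d^2*(d^2 - 2*d - 3) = d^2*(d + 1)*(d - 3)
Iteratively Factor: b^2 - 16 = (b + 4)*(b - 4)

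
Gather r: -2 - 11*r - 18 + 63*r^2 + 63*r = 63*r^2 + 52*r - 20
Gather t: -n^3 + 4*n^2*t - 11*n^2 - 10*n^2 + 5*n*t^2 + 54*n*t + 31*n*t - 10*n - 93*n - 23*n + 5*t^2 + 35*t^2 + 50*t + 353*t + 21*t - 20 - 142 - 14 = -n^3 - 21*n^2 - 126*n + t^2*(5*n + 40) + t*(4*n^2 + 85*n + 424) - 176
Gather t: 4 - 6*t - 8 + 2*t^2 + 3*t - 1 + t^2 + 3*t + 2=3*t^2 - 3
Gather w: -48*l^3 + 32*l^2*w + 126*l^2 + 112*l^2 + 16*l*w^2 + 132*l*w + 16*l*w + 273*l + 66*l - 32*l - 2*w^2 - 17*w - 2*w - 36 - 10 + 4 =-48*l^3 + 238*l^2 + 307*l + w^2*(16*l - 2) + w*(32*l^2 + 148*l - 19) - 42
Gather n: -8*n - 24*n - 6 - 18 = -32*n - 24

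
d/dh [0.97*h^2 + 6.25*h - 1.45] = 1.94*h + 6.25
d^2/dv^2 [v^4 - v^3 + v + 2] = 6*v*(2*v - 1)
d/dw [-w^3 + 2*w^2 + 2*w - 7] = -3*w^2 + 4*w + 2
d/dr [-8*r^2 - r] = -16*r - 1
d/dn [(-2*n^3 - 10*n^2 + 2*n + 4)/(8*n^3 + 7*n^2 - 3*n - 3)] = 2*(33*n^4 - 10*n^3 - 31*n^2 + 2*n + 3)/(64*n^6 + 112*n^5 + n^4 - 90*n^3 - 33*n^2 + 18*n + 9)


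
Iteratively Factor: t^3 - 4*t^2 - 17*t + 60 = (t - 3)*(t^2 - t - 20) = (t - 3)*(t + 4)*(t - 5)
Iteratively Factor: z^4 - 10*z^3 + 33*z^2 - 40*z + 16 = (z - 4)*(z^3 - 6*z^2 + 9*z - 4) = (z - 4)*(z - 1)*(z^2 - 5*z + 4) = (z - 4)^2*(z - 1)*(z - 1)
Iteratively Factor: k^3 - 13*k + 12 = (k - 3)*(k^2 + 3*k - 4) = (k - 3)*(k + 4)*(k - 1)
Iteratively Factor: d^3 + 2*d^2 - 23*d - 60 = (d + 3)*(d^2 - d - 20) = (d + 3)*(d + 4)*(d - 5)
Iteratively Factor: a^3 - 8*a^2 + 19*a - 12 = (a - 3)*(a^2 - 5*a + 4) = (a - 4)*(a - 3)*(a - 1)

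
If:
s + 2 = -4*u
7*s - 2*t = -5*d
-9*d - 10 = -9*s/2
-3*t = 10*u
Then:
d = -230/423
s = 160/141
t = 1105/423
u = -221/282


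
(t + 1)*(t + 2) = t^2 + 3*t + 2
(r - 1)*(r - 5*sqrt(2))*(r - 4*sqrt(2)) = r^3 - 9*sqrt(2)*r^2 - r^2 + 9*sqrt(2)*r + 40*r - 40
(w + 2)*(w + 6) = w^2 + 8*w + 12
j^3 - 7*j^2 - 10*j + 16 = (j - 8)*(j - 1)*(j + 2)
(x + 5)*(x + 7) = x^2 + 12*x + 35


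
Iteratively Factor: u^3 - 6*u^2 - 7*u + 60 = (u - 4)*(u^2 - 2*u - 15) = (u - 5)*(u - 4)*(u + 3)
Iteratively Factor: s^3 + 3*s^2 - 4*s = (s + 4)*(s^2 - s) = (s - 1)*(s + 4)*(s)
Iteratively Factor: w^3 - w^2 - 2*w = (w)*(w^2 - w - 2) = w*(w - 2)*(w + 1)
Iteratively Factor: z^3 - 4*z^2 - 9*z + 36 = (z - 3)*(z^2 - z - 12) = (z - 4)*(z - 3)*(z + 3)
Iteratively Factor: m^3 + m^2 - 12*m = (m + 4)*(m^2 - 3*m) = m*(m + 4)*(m - 3)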